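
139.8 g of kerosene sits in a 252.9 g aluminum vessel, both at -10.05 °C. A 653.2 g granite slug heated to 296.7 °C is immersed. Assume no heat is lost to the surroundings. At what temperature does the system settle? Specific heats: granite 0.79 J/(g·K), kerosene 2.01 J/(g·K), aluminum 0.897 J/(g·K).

T_f ≈ 144.6 °C

Taking heat into each body as positive, Σ m c ΔT = 0:
653.2*0.79*(T − 296.7) + 139.8*2.01*(T − (-10.05)) + 252.9*0.897*(T − (-10.05)) = 0
(516.03 + 281 + 226.85) T = 516.03*296.7 + 281*(-10.05) + 226.85*(-10.05)
T = 148002 / 1023.9 = 145 °C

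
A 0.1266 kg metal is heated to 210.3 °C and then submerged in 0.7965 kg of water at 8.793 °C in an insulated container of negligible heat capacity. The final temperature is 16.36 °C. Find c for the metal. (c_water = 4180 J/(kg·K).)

c ≈ 1030 J/(kg·K)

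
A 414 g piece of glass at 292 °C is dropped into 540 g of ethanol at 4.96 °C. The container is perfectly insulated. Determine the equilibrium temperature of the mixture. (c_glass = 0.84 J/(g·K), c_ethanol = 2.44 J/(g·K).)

Setting the total heat transfer to zero:
414×0.84×(T − 292) + 540×2.44×(T − 4.96) = 0
347.76(T − 292) + 1317.6(T − 4.96) = 0
1665.4 T = 108081
T ≈ 64.90 °C

T_f ≈ 64.9 °C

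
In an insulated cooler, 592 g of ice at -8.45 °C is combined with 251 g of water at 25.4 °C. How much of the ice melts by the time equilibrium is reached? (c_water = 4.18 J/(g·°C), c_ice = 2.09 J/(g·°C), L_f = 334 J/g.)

m_melted ≈ 48.5 g

Cooling the water to 0 °C releases 251×4.18×25.4 = 26649 J.
Warming the ice to 0 °C takes 592×2.09×8.45 = 10455 J, leaving 16194 J for melting.
To melt every bit of ice: 592×334 = 197728 J.
That's not enough to melt it all — equilibrium is at 0 °C with ice remaining.
m_melted×334 = 16194  ⇒  m_melted ≈ 48.49 g.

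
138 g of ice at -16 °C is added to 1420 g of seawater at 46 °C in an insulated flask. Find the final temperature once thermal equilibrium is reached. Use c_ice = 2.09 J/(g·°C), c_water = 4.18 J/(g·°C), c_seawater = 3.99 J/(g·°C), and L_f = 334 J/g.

Taking heat into each body as positive, Σ m c ΔT = 0:
ice -16→0 °C: 138·2.09·16 = 4614.7; fusion: m_ice L_f = 138·334 = 46092; warm the meltwater: 576.84 T; seawater cools: 1420·3.99·(T − 46) = 5665.8(T − 46)
6242.6 T = 260627 − 50707 = 209920
T ≈ 33.63 °C (positive, so assuming full melt was valid).

T_f ≈ 33.6 °C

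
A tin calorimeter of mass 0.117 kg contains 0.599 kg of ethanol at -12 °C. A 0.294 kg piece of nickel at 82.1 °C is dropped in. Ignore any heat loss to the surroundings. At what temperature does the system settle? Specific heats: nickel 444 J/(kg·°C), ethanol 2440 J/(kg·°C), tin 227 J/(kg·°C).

Setting the total heat transfer to zero:
0.294*444*(T − 82.1) + 0.599*2440*(T − (-12)) + 0.117*227*(T − (-12)) = 0
130.54(T − 82.1) + 1461.6(T − (-12)) + 26.56(T − (-12)) = 0
1618.7 T = -7140.4
T = -7140.4 / 1618.7 = -4.41 °C

T_f ≈ -4.4 °C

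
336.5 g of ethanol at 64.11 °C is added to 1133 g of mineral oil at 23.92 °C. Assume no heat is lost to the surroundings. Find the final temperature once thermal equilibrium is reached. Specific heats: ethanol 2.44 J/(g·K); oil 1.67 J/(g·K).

Set heat shed by the hot body equal to heat absorbed by the cold body:
336.5×2.44×(64.11 − T) = 1133×1.67×(T − 23.92)
821.06(64.11 − T) = 1892.1(T − 23.92)
2713.2 T = 97897  ⇒  T ≈ 36.08 °C

T_f ≈ 36.1 °C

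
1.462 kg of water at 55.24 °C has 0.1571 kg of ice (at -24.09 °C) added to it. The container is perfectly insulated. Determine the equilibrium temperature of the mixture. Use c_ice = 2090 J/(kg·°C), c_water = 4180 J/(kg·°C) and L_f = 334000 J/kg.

Setting the total heat transfer to zero:
warm ice to 0 °C: 0.1571×2090×(0 − (-24.09)) = 7909.7
  latent heat to melt: 0.1571×334000 = 52471
  meltwater 0→T: 0.1571×4180×T = 656.68 T
  water: 6111.2(T − 55.24)
6767.8 T = 337580 − 60381 = 277199
T ≈ 40.96 °C. Since T > 0 °C, the all-ice-melts assumption holds.

T_f ≈ 41.0 °C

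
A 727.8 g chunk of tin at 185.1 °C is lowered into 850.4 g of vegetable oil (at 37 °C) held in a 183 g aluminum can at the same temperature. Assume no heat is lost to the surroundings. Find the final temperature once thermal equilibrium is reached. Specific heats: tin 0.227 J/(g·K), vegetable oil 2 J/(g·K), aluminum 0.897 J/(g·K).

Heat gained plus heat lost sum to zero:
727.8*0.227*(T − 185.1) + 850.4*2*(T − 37) + 183*0.897*(T − 37) = 0
2030.2 T = 99584
T ≈ 49.05 °C

T_f ≈ 49.1 °C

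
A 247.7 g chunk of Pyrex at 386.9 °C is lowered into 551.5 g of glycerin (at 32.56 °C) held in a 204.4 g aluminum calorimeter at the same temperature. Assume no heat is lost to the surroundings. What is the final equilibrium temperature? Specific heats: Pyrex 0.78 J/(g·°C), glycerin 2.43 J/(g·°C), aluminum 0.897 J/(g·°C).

T_f ≈ 72.4 °C

Let T be the final temperature. ΣQ_i = 0:
247.7*0.78*(T − 386.9) + 551.5*2.43*(T − 32.56) + 204.4*0.897*(T − 32.56) = 0
193.21(T − 386.9) + 1340.1(T − 32.56) + 183.35(T − 32.56) = 0
1716.7 T = 124356
T = 124356/1716.7 ≈ 72.44 °C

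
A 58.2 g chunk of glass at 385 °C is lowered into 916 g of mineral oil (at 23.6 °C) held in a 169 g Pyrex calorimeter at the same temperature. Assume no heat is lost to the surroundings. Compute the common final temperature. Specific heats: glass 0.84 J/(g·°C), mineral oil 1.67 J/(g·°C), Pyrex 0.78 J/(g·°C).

Energy conservation, ΣQ = 0:
58.2×0.84×(T − 385) + 916×1.67×(T − 23.6) + 169×0.78×(T − 23.6) = 0
48.89(T − 385) + 1529.7(T − 23.6) + 131.82(T − 23.6) = 0
1710.4 T = 58034
T ≈ 33.93 °C

T_f ≈ 33.9 °C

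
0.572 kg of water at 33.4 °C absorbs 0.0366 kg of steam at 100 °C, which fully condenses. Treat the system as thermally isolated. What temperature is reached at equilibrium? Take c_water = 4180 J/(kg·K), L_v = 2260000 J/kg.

T_f ≈ 69.9 °C

Conservation of energy gives ΣQ = 0:
steam→water at 100 °C releases m L_v = 0.0366×2260000 = 82716
  condensed water 100 °C→T: 152.99(T − 100)
  original water: 2391(T − 33.4)
2543.9 T = 82716 + 15299 + 79858 = 177873
T ≈ 69.92 °C (< 100 °C, so full condensation is consistent).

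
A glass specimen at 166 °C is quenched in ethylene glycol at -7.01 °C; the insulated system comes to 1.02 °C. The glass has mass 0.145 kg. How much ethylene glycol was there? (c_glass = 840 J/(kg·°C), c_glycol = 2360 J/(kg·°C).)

m ≈ 1.06 kg

Let T be the final temperature. ΣQ_i = 0:
0.145·840·(1.02 − 166) + m·2360·(1.02 − (-7.01)) = 0
18951 m = 20095
m = 20095/18951 ≈ 1.06 kg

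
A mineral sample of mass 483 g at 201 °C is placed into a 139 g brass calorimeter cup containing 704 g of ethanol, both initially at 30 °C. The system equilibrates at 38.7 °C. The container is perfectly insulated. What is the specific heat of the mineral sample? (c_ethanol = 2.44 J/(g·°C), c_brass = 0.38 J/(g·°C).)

c ≈ 0.197 J/(g·°C)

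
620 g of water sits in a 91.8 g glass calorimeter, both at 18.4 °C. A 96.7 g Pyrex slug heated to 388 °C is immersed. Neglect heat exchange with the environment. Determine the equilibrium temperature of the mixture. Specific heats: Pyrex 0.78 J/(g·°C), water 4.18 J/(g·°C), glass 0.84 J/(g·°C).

Conservation of energy gives ΣQ = 0:
96.7*0.78*(T − 388) + 620*4.18*(T − 18.4) + 91.8*0.84*(T − 18.4) = 0
75.43(T − 388) + 2591.6(T − 18.4) + 77.11(T − 18.4) = 0
(75.43 + 2591.6 + 77.11) T = 75.43*388 + 2591.6*18.4 + 77.11*18.4
T = 78370 / 2744.1 = 28.6 °C

T_f ≈ 28.6 °C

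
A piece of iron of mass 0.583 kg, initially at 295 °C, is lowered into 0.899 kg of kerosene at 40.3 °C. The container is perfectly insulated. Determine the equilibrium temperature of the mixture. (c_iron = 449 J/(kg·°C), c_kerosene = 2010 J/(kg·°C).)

Heat lost by the iron equals heat gained by the kerosene:
0.583*449*(295 − T) = 0.899*2010*(T − 40.3)
261.77(295 − T) = 1807(T − 40.3)
2068.8 T = 150043  ⇒  T ≈ 72.53 °C

T_f ≈ 72.5 °C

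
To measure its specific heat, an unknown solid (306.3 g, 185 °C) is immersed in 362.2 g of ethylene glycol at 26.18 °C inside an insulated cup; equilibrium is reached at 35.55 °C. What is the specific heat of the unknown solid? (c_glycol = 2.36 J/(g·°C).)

c ≈ 0.175 J/(g·°C)

Energy conservation, ΣQ = 0:
306.3×c×(35.55 − 185) + 362.2×2.36×(35.55 − 26.18) = 0
-45777 c = -8009.4
c = -8009.4/-45777 ≈ 0.175 J/(g·°C)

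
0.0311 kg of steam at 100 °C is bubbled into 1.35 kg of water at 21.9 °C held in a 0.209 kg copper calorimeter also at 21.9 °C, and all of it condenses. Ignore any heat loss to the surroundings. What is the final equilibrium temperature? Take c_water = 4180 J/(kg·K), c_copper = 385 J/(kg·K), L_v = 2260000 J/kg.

Conservation of energy gives ΣQ = 0:
latent heat released on condensation: 0.0311·2260000 = 70286
  condensed water 100 °C→T: 130(T − 100)
  original water: 5643(T − 21.9)
  copper cup: 0.209·385·(T − 21.9) = 80.47(T − 21.9)
5853.5 T = 70286 + 13000 + 125344 = 208630
T ≈ 35.64 °C — below 100 °C, confirming all the steam condensed.

T_f ≈ 35.6 °C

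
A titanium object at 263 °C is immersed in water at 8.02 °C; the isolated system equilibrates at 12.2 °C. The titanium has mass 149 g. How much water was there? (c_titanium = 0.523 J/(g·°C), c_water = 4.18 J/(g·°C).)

Energy conservation, ΣQ = 0:
149×0.523×(12.2 − 263) + m×4.18×(12.2 − 8.02) = 0
17.47 m = 19544
m = 19544/17.47 ≈ 1119 g

m ≈ 1120 g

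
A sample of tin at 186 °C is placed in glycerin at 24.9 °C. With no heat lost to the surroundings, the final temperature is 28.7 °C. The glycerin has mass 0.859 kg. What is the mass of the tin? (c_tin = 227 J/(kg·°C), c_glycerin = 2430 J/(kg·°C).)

Conservation of energy gives ΣQ = 0:
m·227·(28.7 − 186) + 0.859·2430·(28.7 − 24.9) = 0
-35707 m = -7932
m = -7932/-35707 ≈ 0.2221 kg

m ≈ 0.222 kg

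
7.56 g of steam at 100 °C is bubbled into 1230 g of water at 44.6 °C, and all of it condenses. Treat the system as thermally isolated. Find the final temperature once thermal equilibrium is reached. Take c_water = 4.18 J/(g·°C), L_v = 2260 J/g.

T_f ≈ 48.2 °C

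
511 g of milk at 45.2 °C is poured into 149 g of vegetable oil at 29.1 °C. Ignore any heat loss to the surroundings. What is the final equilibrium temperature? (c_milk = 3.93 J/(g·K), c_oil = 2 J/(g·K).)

Taking heat into each body as positive, Σ m c ΔT = 0:
511×3.93×(T − 45.2) + 149×2×(T − 29.1) = 0
2008.2(T − 45.2) + 298(T − 29.1) = 0
(2008.2 + 298) T = 2008.2×45.2 + 298×29.1
T = 99444/2306.2 ≈ 43.12 °C

T_f ≈ 43.1 °C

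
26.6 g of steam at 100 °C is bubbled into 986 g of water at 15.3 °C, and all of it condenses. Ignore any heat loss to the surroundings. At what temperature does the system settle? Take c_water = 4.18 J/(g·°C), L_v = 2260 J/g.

Conservation of energy gives ΣQ = 0:
steam→water at 100 °C releases m L_v = 26.6×2260 = 60116; condensate cools 100→T: 26.6×4.18×(T − 100) = 111.19(T − 100); water warms: 986×4.18×(T − 15.3) = 4121.5(T − 15.3)
4232.7 T = 60116 + 11119 + 63059 = 134293
T ≈ 31.73 °C — below 100 °C, confirming all the steam condensed.

T_f ≈ 31.7 °C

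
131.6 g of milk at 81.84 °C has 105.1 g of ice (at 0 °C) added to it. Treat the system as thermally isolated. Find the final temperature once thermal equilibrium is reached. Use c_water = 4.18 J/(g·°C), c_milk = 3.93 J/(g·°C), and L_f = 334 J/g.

T_f ≈ 7.6 °C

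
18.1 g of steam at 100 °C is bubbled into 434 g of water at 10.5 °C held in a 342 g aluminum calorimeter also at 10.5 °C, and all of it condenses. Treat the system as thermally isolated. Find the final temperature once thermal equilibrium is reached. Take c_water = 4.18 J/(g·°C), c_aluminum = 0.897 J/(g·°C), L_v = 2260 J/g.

T_f ≈ 32.2 °C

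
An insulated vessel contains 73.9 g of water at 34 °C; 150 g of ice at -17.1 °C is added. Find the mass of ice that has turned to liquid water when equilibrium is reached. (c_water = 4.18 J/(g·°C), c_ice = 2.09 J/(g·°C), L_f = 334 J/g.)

Water can give up m c ΔT = 73.9·4.18·34 = 10503 J before reaching 0 °C.
Of that, 150·2.09·17.1 = 5360.9 J goes to bring the ice to 0 °C, leaving 5141.8 J.
To melt every bit of ice: 150·334 = 50100 J.
Since 5141.8 < 50100 J, not all the ice melts; equilibrium is at 0 °C.
Mass melted = 5141.8/334 ≈ 15.39 g.

m_melted ≈ 15.4 g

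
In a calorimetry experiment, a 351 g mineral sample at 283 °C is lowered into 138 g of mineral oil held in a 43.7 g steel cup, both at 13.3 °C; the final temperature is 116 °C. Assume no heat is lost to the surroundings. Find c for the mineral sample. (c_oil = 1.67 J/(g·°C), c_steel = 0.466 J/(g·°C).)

c ≈ 0.439 J/(g·°C)

Energy conservation, ΣQ = 0:
351·c·(116 − 283) + 138·1.67·(116 − 13.3) + 43.7·0.466·(116 − 13.3) = 0
-58617 c = -25760
c = -25760/-58617 ≈ 0.4395 J/(g·°C)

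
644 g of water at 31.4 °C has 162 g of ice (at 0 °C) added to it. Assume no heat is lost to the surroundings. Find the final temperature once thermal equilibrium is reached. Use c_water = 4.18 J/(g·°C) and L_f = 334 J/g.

Sum of m c ΔT and latent-heat terms is zero:
fusion: m_ice L_f = 162×334 = 54108; warm the meltwater: 677.16 T; water cools: 644×4.18×(T − 31.4) = 2691.9(T − 31.4)
3369.1 T = 84526 − 54108 = 30418
T ≈ 9.03 °C (positive, so assuming full melt was valid).

T_f ≈ 9.0 °C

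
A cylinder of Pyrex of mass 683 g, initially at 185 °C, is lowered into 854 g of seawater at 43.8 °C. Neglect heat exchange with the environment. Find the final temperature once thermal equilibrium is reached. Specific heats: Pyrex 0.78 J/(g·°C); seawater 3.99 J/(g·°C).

T_f ≈ 62.9 °C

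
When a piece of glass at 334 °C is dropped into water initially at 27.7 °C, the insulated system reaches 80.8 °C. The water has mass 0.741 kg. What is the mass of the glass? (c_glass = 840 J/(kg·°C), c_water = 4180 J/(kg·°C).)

m ≈ 0.773 kg

|Q_glass| = |Q_water|:
m×840×(334 − 80.8) = 0.741×4180×(80.8 − 27.7)
212688 m = 164471  ⇒  m ≈ 0.7733 kg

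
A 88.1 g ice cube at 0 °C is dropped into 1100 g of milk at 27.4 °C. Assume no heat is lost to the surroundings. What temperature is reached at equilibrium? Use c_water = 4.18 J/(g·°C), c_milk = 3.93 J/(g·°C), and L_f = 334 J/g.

T_f ≈ 19.0 °C

Energy balance with sensible and latent terms:
melt ice: 88.1×334 = 29425
  warm the meltwater: 368.26 T
  milk cools: 1100×3.93×(T − 27.4) = 4323(T − 27.4)
4691.3 T = 118450 − 29425 = 89025
T ≈ 18.98 °C — above 0 °C, consistent with complete melting.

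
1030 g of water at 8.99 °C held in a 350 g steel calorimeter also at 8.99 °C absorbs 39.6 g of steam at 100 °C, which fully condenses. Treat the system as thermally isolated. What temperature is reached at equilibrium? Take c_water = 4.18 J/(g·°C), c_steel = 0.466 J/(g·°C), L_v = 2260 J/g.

T_f ≈ 31.6 °C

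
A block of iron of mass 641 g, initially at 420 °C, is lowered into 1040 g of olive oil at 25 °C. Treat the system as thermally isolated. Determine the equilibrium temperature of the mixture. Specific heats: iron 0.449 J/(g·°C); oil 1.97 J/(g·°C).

T_f ≈ 73.7 °C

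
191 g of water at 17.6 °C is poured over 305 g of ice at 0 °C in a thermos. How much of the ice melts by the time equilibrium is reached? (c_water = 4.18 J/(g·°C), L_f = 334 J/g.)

m_melted ≈ 42.1 g

Water can give up m c ΔT = 191·4.18·17.6 = 14051 J before reaching 0 °C.
To melt every bit of ice: 305·334 = 101870 J.
Since 14051 < 101870 J, not all the ice melts; equilibrium is at 0 °C.
m_melted·334 = 14051  ⇒  m_melted ≈ 42.07 g.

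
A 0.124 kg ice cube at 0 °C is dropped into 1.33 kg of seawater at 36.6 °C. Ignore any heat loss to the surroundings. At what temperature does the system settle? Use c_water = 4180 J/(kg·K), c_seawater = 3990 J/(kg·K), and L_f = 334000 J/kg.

T_f ≈ 26.2 °C

Setting the total heat transfer to zero:
latent heat to melt: 0.124·334000 = 41416; warm the meltwater: 518.32 T; seawater cools: 1.33·3990·(T − 36.6) = 5306.7(T − 36.6)
5825 T = 194225 − 41416 = 152809
T ≈ 26.23 °C — above 0 °C, consistent with complete melting.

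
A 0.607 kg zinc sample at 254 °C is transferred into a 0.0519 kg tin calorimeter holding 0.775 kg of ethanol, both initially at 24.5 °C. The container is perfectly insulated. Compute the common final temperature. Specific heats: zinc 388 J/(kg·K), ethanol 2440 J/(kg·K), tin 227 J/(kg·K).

T_f ≈ 49.8 °C

T_f = Σ m_i c_i T_i / Σ m_i c_i:
T_f = (235.52*254 + 1891*24.5 + 11.78*24.5) / (235.52 + 1891 + 11.78)
    = 106439 / 2138.3 ≈ 49.78 °C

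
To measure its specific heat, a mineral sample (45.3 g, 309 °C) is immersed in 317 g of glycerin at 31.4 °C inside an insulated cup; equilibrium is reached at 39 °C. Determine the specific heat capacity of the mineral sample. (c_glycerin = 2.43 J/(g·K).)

Heat lost by the mineral sample = heat gained by the glycerin:
45.3·c·(309 − 39) = 317·2.43·(39 − 31.4)
12231 c = 5854.4  ⇒  c ≈ 0.4786 J/(g·K)

c ≈ 0.479 J/(g·K)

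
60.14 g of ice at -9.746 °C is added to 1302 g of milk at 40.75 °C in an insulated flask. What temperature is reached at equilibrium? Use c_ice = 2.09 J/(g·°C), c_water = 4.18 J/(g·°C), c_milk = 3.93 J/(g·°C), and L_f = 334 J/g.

T_f ≈ 34.9 °C

Conservation of energy gives ΣQ = 0:
warm ice to 0 °C: 60.14·2.09·(0 − (-9.746)) = 1225; fusion: m_ice L_f = 60.14·334 = 20087; warm the meltwater: 251.39 T; milk: 5116.9(T − 40.75)
5368.2 T = 208512 − 21312 = 187200
T ≈ 34.87 °C. Since T > 0 °C, the all-ice-melts assumption holds.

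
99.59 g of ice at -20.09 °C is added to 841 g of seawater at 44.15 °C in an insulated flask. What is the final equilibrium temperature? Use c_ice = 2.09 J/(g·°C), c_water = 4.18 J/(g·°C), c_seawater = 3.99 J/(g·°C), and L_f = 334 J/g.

T_f ≈ 29.4 °C

Net heat exchanged in the isolated system is zero:
warm ice to 0 °C: 99.59·2.09·(0 − (-20.09)) = 4181.6; fusion: m_ice L_f = 99.59·334 = 33263; meltwater 0→T: 99.59·4.18·T = 416.29 T; seawater: 3355.6(T − 44.15)
3771.9 T = 148149 − 37445 = 110705
T ≈ 29.35 °C (positive, so assuming full melt was valid).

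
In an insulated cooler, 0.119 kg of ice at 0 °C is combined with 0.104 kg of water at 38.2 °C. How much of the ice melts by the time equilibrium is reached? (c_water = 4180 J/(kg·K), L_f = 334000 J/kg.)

Cooling the water to 0 °C releases 0.104×4180×38.2 = 16606 J.
To melt every bit of ice: 0.119×334000 = 39746 J.
16606 J < 39746 J, so only part of the ice melts and the system sits at 0 °C.
m_melt = 16606 / L_f = 0.04972 kg.

m_melted ≈ 0.0497 kg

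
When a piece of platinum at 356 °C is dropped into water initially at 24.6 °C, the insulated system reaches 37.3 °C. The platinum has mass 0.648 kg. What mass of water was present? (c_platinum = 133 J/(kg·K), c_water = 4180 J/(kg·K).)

m ≈ 0.517 kg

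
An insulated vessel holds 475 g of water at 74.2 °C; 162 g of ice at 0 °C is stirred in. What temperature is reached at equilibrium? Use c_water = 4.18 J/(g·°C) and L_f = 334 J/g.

Let T be the final temperature. ΣQ_i = 0:
fusion: m_ice L_f = 162·334 = 54108
  warm the meltwater: 677.16 T
  water cools: 475·4.18·(T − 74.2) = 1985.5(T − 74.2)
2662.7 T = 147324 − 54108 = 93216
T ≈ 35.01 °C — above 0 °C, consistent with complete melting.

T_f ≈ 35.0 °C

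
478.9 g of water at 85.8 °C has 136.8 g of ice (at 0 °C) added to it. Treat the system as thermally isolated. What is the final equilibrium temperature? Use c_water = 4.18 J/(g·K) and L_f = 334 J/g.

Energy conservation, ΣQ = 0:
latent heat to melt: 136.8×334 = 45691
  meltwater 0→T: 136.8×4.18×T = 571.82 T
  water: 2001.8(T − 85.8)
2573.6 T = 171755 − 45691 = 126063
T ≈ 48.98 °C (positive, so assuming full melt was valid).

T_f ≈ 49.0 °C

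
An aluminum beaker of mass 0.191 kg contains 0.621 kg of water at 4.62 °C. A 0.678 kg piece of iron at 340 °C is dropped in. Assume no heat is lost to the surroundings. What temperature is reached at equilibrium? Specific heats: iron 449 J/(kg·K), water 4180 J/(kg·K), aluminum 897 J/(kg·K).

T_f ≈ 37.9 °C

Energy conservation, ΣQ = 0:
0.678*449*(T − 340) + 0.621*4180*(T − 4.62) + 0.191*897*(T − 4.62) = 0
304.42(T − 340) + 2595.8(T − 4.62) + 171.33(T − 4.62) = 0
(304.42 + 2595.8 + 171.33) T = 304.42*340 + 2595.8*4.62 + 171.33*4.62
T = 116288 / 3071.5 = 37.9 °C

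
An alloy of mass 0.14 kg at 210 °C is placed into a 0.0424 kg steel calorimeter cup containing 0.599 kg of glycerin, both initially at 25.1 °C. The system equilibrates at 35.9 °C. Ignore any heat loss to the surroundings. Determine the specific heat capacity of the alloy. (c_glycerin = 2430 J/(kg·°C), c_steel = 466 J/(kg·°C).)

Let T be the final temperature. ΣQ_i = 0:
0.14·c·(35.9 − 210) + 0.599·2430·(35.9 − 25.1) + 0.0424·466·(35.9 − 25.1) = 0
-24.37 c = -15934
c = -15934/-24.37 ≈ 653.7 J/(kg·°C)

c ≈ 654 J/(kg·°C)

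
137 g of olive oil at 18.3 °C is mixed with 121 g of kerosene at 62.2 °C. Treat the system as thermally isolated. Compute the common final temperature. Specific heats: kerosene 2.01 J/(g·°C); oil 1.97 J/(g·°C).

T_f is the heat-capacity-weighted average of the initial temperatures:
T_f = (243.21×62.2 + 269.89×18.3) / (243.21 + 269.89)
    = 20067 / 513.1 ≈ 39.11 °C

T_f ≈ 39.1 °C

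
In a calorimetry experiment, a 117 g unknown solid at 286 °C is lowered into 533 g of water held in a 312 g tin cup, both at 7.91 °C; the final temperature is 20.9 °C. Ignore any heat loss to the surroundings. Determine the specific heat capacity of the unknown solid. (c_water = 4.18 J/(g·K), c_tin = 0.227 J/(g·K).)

Net heat exchanged in the isolated system is zero:
117·c·(20.9 − 286) + 533·4.18·(20.9 − 7.91) + 312·0.227·(20.9 − 7.91) = 0
-31017 c = -29861
c = -29861/-31017 ≈ 0.9627 J/(g·K)

c ≈ 0.963 J/(g·K)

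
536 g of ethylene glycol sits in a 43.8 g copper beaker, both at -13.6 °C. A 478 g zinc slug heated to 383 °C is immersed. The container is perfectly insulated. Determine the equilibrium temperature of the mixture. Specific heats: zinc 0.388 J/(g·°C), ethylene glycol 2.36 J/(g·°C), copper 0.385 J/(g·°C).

T_f ≈ 36.5 °C

Heat gained plus heat lost sum to zero:
478*0.388*(T − 383) + 536*2.36*(T − (-13.6)) + 43.8*0.385*(T − (-13.6)) = 0
(185.46 + 1265 + 16.86) T = 185.46*383 + 1265*(-13.6) + 16.86*(-13.6)
T = 53600/1467.3 ≈ 36.53 °C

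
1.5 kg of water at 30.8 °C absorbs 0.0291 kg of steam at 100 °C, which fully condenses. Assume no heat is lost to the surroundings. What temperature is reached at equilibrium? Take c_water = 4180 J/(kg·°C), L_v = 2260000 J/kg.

T_f ≈ 42.4 °C

Conservation of energy gives ΣQ = 0:
steam→water at 100 °C releases m L_v = 0.0291·2260000 = 65766
  condensate cools 100→T: 0.0291·4180·(T − 100) = 121.64(T − 100)
  original water: 6270(T − 30.8)
6391.6 T = 65766 + 12164 + 193116 = 271046
T ≈ 42.41 °C — below 100 °C, confirming all the steam condensed.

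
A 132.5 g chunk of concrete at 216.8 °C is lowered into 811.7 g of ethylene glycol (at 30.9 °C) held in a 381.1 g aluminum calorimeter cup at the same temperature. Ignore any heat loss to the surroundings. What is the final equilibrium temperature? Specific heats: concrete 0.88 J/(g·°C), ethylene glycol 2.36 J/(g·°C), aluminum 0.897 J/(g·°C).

T_f ≈ 40.0 °C

Setting the total heat transfer to zero:
132.5×0.88×(T − 216.8) + 811.7×2.36×(T − 30.9) + 381.1×0.897×(T − 30.9) = 0
(116.6 + 1915.6 + 341.85) T = 116.6×216.8 + 1915.6×30.9 + 341.85×30.9
T = 95034/2374.1 ≈ 40.03 °C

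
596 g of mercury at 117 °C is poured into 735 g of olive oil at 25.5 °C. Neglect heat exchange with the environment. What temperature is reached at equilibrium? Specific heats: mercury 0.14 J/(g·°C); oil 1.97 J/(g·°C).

With ΣQ=0 the equilibrium temperature is the m·c-weighted mean:
T_f = (83.44×117 + 1448×25.5) / (83.44 + 1448)
    = 46685 / 1531.4 ≈ 30.49 °C

T_f ≈ 30.5 °C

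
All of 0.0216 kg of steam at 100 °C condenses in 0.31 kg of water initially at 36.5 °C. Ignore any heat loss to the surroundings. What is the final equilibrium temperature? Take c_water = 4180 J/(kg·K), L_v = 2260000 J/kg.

T_f ≈ 75.9 °C

Conservation of energy gives ΣQ = 0:
latent heat released on condensation: 0.0216·2260000 = 48816; condensed water 100 °C→T: 90.29(T − 100); water warms: 0.31·4180·(T − 36.5) = 1295.8(T − 36.5)
1386.1 T = 48816 + 9028.8 + 47297 = 105142
T ≈ 75.85 °C — below 100 °C, confirming all the steam condensed.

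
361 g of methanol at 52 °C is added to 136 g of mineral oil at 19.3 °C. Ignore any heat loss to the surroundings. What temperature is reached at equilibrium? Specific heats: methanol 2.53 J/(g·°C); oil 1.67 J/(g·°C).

T_f is the heat-capacity-weighted average of the initial temperatures:
T_f = (913.33*52 + 227.12*19.3) / (913.33 + 227.12)
    = 51877 / 1140.4 ≈ 45.49 °C

T_f ≈ 45.5 °C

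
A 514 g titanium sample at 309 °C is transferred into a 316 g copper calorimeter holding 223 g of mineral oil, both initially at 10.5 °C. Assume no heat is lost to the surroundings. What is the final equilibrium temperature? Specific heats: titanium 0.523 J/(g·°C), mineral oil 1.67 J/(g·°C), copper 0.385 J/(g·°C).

T_f ≈ 115.7 °C

Heat gained plus heat lost sum to zero:
514×0.523×(T − 309) + 223×1.67×(T − 10.5) + 316×0.385×(T − 10.5) = 0
268.82(T − 309) + 372.41(T − 10.5) + 121.66(T − 10.5) = 0
762.89 T = 88254
T ≈ 115.68 °C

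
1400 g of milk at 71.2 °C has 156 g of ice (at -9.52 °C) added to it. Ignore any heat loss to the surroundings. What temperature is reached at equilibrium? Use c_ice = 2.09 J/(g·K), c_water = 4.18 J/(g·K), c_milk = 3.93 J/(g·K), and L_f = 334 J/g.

T_f ≈ 54.7 °C

Let T be the final temperature. ΣQ_i = 0:
warm ice to 0 °C: 156·2.09·(0 − (-9.52)) = 3103.9; fusion: m_ice L_f = 156·334 = 52104; meltwater 0→T: 156·4.18·T = 652.08 T; milk cools: 1400·3.93·(T − 71.2) = 5502(T − 71.2)
6154.1 T = 391742 − 55208 = 336534
T ≈ 54.68 °C — above 0 °C, consistent with complete melting.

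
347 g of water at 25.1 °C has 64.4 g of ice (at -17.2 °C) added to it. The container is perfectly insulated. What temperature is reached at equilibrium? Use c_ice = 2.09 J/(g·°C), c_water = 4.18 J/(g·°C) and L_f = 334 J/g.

T_f ≈ 7.3 °C

Setting the total heat transfer to zero:
warm ice to 0 °C: 64.4×2.09×(0 − (-17.2)) = 2315.1
  fusion: m_ice L_f = 64.4×334 = 21510
  meltwater 0→T: 64.4×4.18×T = 269.19 T
  water cools: 347×4.18×(T − 25.1) = 1450.5(T − 25.1)
1719.7 T = 36407 − 23825 = 12582
T ≈ 7.32 °C — above 0 °C, consistent with complete melting.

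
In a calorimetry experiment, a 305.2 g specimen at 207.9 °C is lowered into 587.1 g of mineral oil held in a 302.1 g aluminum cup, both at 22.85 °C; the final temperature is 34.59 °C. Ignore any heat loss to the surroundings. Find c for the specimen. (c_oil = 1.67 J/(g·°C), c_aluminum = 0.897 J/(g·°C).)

Net heat exchanged in the isolated system is zero:
305.2·c·(34.59 − 207.9) + 587.1·1.67·(34.59 − 22.85) + 302.1·0.897·(34.59 − 22.85) = 0
-52894 c = -14692
c = -14692/-52894 ≈ 0.2778 J/(g·°C)

c ≈ 0.278 J/(g·°C)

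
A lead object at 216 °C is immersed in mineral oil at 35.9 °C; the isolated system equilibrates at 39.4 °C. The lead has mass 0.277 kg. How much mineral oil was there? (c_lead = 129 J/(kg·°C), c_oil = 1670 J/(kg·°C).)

m ≈ 1.08 kg

Energy conservation, ΣQ = 0:
0.277·129·(39.4 − 216) + m·1670·(39.4 − 35.9) = 0
5845 m = 6310.4
m = 6310.4/5845 ≈ 1.08 kg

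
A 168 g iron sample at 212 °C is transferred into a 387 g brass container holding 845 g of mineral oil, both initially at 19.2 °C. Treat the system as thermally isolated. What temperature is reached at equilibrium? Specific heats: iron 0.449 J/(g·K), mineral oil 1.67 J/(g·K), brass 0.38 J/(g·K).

Taking heat into each body as positive, Σ m c ΔT = 0:
168×0.449×(T − 212) + 845×1.67×(T − 19.2) + 387×0.38×(T − 19.2) = 0
75.43(T − 212) + 1411.1(T − 19.2) + 147.06(T − 19.2) = 0
(75.43 + 1411.1 + 147.06) T = 75.43×212 + 1411.1×19.2 + 147.06×19.2
T = 45909/1633.6 ≈ 28.10 °C

T_f ≈ 28.1 °C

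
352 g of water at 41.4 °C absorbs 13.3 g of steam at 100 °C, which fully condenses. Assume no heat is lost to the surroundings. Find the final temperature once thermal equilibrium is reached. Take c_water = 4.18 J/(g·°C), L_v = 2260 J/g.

T_f ≈ 63.2 °C

Sum of m c ΔT and latent-heat terms is zero:
steam→water at 100 °C releases m L_v = 13.3×2260 = 30058; condensate cools 100→T: 13.3×4.18×(T − 100) = 55.59(T − 100); water warms: 352×4.18×(T − 41.4) = 1471.4(T − 41.4)
1527 T = 30058 + 5559.4 + 60914 = 96532
T ≈ 63.22 °C, under the boiling point, so the assumption holds.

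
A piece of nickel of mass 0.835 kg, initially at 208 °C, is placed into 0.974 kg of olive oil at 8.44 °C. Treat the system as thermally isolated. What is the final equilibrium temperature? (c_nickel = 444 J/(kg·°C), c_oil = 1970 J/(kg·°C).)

|Q_nickel| = |Q_oil|:
0.835·444·(208 − T) = 0.974·1970·(T − 8.44)
370.74(208 − T) = 1918.8(T − 8.44)
2289.5 T = 93308  ⇒  T ≈ 40.75 °C

T_f ≈ 40.8 °C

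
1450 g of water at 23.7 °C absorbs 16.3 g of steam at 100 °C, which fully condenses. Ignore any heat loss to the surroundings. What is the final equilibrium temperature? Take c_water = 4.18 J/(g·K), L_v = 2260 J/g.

T_f ≈ 30.6 °C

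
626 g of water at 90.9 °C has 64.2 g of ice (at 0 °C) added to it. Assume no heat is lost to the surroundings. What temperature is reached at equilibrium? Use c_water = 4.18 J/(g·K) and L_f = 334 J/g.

Energy balance with sensible and latent terms:
latent heat to melt: 64.2×334 = 21443; warm the meltwater: 268.36 T; water: 2616.7(T − 90.9)
2885 T = 237856 − 21443 = 216413
T ≈ 75.01 °C — above 0 °C, consistent with complete melting.

T_f ≈ 75.0 °C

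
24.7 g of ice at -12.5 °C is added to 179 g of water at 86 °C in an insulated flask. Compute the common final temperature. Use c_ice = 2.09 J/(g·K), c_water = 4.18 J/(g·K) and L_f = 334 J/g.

T_f ≈ 65.1 °C

Setting the total heat transfer to zero:
ice -12.5→0 °C: 24.7×2.09×12.5 = 645.29
  melt ice: 24.7×334 = 8249.8
  warm the meltwater: 103.25 T
  water: 748.22(T − 86)
851.47 T = 64347 − 8895.1 = 55452
T ≈ 65.13 °C. Since T > 0 °C, the all-ice-melts assumption holds.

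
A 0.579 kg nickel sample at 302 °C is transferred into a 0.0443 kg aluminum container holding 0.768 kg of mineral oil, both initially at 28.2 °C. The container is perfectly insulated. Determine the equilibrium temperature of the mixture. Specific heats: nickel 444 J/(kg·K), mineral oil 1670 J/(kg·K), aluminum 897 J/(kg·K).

T_f ≈ 72.8 °C

Net heat exchanged in the isolated system is zero:
0.579*444*(T − 302) + 0.768*1670*(T − 28.2) + 0.0443*897*(T − 28.2) = 0
257.08(T − 302) + 1282.6(T − 28.2) + 39.74(T − 28.2) = 0
1579.4 T = 114926
T = 114926/1579.4 ≈ 72.77 °C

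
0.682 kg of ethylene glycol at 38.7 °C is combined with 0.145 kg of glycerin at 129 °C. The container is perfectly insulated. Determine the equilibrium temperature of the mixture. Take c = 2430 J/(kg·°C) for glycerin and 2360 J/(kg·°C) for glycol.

T_f ≈ 54.9 °C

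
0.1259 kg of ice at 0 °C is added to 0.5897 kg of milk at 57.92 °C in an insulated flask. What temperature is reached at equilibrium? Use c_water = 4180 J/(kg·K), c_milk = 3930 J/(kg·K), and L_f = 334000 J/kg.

T_f ≈ 32.4 °C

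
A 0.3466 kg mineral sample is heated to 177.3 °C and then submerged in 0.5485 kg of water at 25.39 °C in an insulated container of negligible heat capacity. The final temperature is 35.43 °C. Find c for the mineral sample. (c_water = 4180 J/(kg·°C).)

Conservation of energy gives ΣQ = 0:
0.3466·c·(35.43 − 177.3) + 0.5485·4180·(35.43 − 25.39) = 0
-49.17 c = -23019
c = -23019/-49.17 ≈ 468.1 J/(kg·°C)

c ≈ 468 J/(kg·°C)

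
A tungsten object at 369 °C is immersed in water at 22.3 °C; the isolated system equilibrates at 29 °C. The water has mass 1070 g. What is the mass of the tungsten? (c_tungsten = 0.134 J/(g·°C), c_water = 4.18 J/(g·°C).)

m ≈ 658 g

Conservation of energy gives ΣQ = 0:
m×0.134×(29 − 369) + 1070×4.18×(29 − 22.3) = 0
-45.56 m = -29966
m = -29966/-45.56 ≈ 657.7 g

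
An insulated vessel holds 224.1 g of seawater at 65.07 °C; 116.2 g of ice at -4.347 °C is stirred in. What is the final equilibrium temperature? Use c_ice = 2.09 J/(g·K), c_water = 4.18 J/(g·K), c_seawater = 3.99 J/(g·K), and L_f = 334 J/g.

Setting the total heat transfer to zero:
warm ice to 0 °C: 116.2×2.09×(0 − (-4.347)) = 1055.7
  fusion: m_ice L_f = 116.2×334 = 38811
  meltwater 0→T: 116.2×4.18×T = 485.72 T
  seawater: 894.16(T − 65.07)
1379.9 T = 58183 − 39867 = 18316
T ≈ 13.27 °C. Since T > 0 °C, the all-ice-melts assumption holds.

T_f ≈ 13.3 °C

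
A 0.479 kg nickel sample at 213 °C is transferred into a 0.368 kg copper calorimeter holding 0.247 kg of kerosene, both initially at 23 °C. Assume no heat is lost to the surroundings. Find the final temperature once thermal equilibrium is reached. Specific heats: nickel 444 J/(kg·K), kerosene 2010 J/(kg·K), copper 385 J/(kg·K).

T_f ≈ 70.5 °C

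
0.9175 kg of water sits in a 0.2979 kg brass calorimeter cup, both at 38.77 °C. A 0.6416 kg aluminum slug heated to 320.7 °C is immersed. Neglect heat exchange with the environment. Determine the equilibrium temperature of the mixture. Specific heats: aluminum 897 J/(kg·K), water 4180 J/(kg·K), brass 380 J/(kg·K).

Heat gained plus heat lost sum to zero:
0.6416×897×(T − 320.7) + 0.9175×4180×(T − 38.77) + 0.2979×380×(T − 38.77) = 0
4523.9 T = 337645
T = 337645/4523.9 ≈ 74.64 °C

T_f ≈ 74.6 °C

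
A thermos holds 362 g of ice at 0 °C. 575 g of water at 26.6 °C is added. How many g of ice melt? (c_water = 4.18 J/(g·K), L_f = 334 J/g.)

Heat available from the water dropping to 0 °C: 575×4.18×26.6 = 63933 J.
Fully melting the ice requires m_ice L_f = 362×334 = 120908 J.
Since 63933 < 120908 J, not all the ice melts; equilibrium is at 0 °C.
m_melt = 63933 / L_f = 191.4 g.

m_melted ≈ 191 g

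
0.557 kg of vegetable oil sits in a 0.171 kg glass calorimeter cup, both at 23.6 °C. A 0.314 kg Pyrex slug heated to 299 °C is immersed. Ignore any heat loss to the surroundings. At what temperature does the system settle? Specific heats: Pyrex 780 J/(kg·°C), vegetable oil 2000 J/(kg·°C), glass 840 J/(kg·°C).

T_f ≈ 68.5 °C

T_f = Σ m_i c_i T_i / Σ m_i c_i:
T_f = (244.92×299 + 1114×23.6 + 143.64×23.6) / (244.92 + 1114 + 143.64)
    = 102911 / 1502.6 ≈ 68.49 °C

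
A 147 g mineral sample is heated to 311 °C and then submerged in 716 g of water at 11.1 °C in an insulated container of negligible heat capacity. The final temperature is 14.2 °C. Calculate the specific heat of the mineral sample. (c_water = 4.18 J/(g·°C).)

c ≈ 0.213 J/(g·°C)

m_s c (T_s − T_f) = m_water c_water (T_f − T_0):
147·c·(311 − 14.2) = 716·4.18·(14.2 − 11.1)
43630 c = 9277.9  ⇒  c ≈ 0.2127 J/(g·°C)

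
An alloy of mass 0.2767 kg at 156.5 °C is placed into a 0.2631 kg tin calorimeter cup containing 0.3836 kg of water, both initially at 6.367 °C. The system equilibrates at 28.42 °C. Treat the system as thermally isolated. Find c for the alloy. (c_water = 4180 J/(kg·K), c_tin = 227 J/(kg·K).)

c ≈ 1030 J/(kg·K)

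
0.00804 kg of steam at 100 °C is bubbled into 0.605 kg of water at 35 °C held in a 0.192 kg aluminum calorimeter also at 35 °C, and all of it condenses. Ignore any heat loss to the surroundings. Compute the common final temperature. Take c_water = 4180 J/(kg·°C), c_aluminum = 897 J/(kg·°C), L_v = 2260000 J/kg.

T_f ≈ 42.4 °C

Heat gained plus heat lost sum to zero:
steam→water at 100 °C releases m L_v = 0.00804×2260000 = 18170; condensed water 100 °C→T: 33.61(T − 100); original water: 2528.9(T − 35); cup: 172.22(T − 35)
2734.7 T = 18170 + 3360.7 + 94539 = 116070
T ≈ 42.44 °C — below 100 °C, confirming all the steam condensed.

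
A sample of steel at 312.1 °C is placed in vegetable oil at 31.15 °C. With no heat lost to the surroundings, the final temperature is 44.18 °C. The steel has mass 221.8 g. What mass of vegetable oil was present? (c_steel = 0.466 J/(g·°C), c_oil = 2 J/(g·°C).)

Heat gained plus heat lost sum to zero:
221.8·0.466·(44.18 − 312.1) + m·2·(44.18 − 31.15) = 0
26.06 m = 27692
m = 27692/26.06 ≈ 1063 g

m ≈ 1060 g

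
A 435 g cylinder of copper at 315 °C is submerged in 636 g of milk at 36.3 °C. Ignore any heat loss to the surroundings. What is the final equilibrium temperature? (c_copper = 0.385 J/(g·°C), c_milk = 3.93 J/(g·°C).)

T_f ≈ 53.8 °C

T_f = Σ m_i c_i T_i / Σ m_i c_i:
T_f = (167.47*315 + 2499.5*36.3) / (167.47 + 2499.5)
    = 143486 / 2667 ≈ 53.80 °C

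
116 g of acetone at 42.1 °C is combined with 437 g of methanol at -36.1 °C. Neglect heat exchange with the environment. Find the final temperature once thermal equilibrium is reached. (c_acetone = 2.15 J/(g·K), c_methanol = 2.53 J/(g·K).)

T_f ≈ -21.7 °C

Conservation of energy gives ΣQ = 0:
116×2.15×(T − 42.1) + 437×2.53×(T − (-36.1)) = 0
1355 T = -29413
T = -29413 / 1355 = -21.7 °C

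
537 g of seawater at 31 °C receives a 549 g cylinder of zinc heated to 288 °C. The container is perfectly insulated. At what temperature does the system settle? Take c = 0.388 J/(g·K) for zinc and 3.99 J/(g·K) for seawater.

T_f ≈ 54.2 °C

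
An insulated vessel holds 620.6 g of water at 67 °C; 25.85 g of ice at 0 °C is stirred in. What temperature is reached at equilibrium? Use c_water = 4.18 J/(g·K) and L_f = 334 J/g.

Taking heat into each body as positive, Σ m c ΔT = 0:
latent heat to melt: 25.85×334 = 8633.9
  meltwater 0→T: 25.85×4.18×T = 108.05 T
  water cools: 620.6×4.18×(T − 67) = 2594.1(T − 67)
2702.2 T = 173805 − 8633.9 = 165171
T ≈ 61.13 °C (positive, so assuming full melt was valid).

T_f ≈ 61.1 °C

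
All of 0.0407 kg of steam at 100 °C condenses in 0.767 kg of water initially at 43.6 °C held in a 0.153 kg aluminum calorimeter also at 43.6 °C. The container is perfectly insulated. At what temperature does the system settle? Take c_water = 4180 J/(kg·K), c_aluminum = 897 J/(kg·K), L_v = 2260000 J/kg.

T_f ≈ 72.5 °C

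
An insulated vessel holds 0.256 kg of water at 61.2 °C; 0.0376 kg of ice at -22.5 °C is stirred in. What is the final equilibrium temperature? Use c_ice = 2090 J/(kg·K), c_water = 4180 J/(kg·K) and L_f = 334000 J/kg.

Energy balance with sensible and latent terms:
ice -22.5→0 °C: 0.0376×2090×22.5 = 1768.1
  latent heat to melt: 0.0376×334000 = 12558
  warm the meltwater: 157.17 T
  water: 1070.1(T − 61.2)
1227.2 T = 65489 − 14327 = 51162
T ≈ 41.69 °C — above 0 °C, consistent with complete melting.

T_f ≈ 41.7 °C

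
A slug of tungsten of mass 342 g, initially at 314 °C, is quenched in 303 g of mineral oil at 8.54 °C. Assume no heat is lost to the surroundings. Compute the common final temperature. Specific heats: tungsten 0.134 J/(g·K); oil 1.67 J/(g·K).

T_f ≈ 33.9 °C

Heat gained plus heat lost sum to zero:
342·0.134·(T − 314) + 303·1.67·(T − 8.54) = 0
551.84 T = 18711
T = 18711/551.84 ≈ 33.91 °C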